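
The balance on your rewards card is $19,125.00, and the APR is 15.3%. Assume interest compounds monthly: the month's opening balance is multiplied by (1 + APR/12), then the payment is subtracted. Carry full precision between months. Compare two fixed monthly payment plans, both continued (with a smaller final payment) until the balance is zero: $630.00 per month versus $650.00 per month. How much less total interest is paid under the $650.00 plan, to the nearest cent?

Monthly rate r = 15.3%/12 = 1.275% = 0.01275.
At $630.00/mo: n = ⌈−ln(1 − rB₀/P)/ln(1+r)⌉ = 39 payments (last $400.74); total interest = total paid − $19,125.00 = $5,215.74.
At $650.00/mo: 38 payments (last $75.66); total interest $5,000.66.
Interest saved = $5,215.74 − $5,000.66 = $215.08.

$215.08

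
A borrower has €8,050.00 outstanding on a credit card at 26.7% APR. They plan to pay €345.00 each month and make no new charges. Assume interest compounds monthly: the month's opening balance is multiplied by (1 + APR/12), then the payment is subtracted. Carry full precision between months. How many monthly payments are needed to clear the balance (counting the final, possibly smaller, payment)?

34 payments

Monthly rate r = 26.7%/12 = 2.225% = 0.02225.
Recurrence: B ← B·(1+r) − €345.00.
Month 1: interest €179.11; balance after payment €7,884.11.
Month 2: interest €175.42; balance after payment €7,714.53.
Closed form: n = −ln(1 − rB₀/P)/ln(1+r) = −ln(0.48083)/ln(1.02225) ≈ 33.274, so the balance reaches zero during payment 34.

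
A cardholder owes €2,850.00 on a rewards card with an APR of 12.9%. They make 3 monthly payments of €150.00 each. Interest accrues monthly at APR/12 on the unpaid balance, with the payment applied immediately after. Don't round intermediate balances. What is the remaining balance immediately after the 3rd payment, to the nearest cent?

Monthly rate r = 12.9%/12 = 1.075% = 0.01075.
Each month: B ← B·(1+r) − €150.00.
Month 1: interest €30.64; balance after payment €2,730.64.
Month 2: interest €29.35; balance after payment €2,609.99.
Month 3: interest €28.06; balance after payment €2,488.05.

€2,488.05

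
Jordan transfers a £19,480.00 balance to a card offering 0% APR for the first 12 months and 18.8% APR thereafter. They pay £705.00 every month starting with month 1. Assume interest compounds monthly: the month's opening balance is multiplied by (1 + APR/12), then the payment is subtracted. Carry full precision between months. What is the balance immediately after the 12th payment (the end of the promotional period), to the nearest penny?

£11,020.00

Promo months 1–12 at r₀ = 0%/12 = 0; months 13+ at r₁ = 18.8%/12 = 0.0156667.
After month 12 (no interest yet): B = £19,480.00 − 12·£705.00 = £11,020.00.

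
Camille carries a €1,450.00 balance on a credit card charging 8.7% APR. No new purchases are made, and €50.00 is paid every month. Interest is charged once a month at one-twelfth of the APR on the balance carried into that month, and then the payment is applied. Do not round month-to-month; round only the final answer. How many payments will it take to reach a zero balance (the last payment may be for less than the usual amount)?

33 months

Monthly rate r = 8.7%/12 = 0.725% = 0.00725.
Recurrence: B ← B·(1+r) − €50.00.
Month 1: interest €10.51; balance after payment €1,410.51.
Month 2: interest €10.23; balance after payment €1,370.74.
Closed form: n = −ln(1 − rB₀/P)/ln(1+r) = −ln(0.78975)/ln(1.00725) ≈ 32.675, so the balance reaches zero during payment 33.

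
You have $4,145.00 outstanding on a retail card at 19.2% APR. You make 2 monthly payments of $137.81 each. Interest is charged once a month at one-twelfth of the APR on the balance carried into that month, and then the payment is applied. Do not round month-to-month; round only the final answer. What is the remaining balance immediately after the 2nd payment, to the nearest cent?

Monthly rate r = 19.2%/12 = 1.6% = 0.016.
Each month: B ← B·(1+r) − $137.81.
Month 1: interest $66.32; balance after payment $4,073.51.
Month 2: interest $65.18; balance after payment $4,000.88.

$4,000.88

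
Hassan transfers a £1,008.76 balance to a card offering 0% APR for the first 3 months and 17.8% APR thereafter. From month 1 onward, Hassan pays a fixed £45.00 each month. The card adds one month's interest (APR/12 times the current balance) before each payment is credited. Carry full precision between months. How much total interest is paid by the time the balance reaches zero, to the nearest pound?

£164

Promo months 1–3 at r₀ = 0%/12 = 0; months 4+ at r₁ = 17.8%/12 = 0.0148333.
After month 3 (no interest yet): B = £1,008.76 − 3·£45.00 = £873.76.
Then at r₁ with £45.00/mo: n₂ = −ln(1 − r₁·B/P)/ln(1+r₁) ≈ 23.07 → 24 more payments.
Total paid = 26·£45.00 + £3.20 = £1,173.20; interest = £1,173.20 − £1,008.76 = £164.44.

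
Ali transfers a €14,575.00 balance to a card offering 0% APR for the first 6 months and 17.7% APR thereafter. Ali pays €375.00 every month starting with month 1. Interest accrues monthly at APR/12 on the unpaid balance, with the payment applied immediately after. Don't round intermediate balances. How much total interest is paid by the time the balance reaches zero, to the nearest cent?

Promo months 1–6 at r₀ = 0%/12 = 0; months 7+ at r₁ = 17.7%/12 = 0.01475.
After month 6 (no interest yet): B = €14,575.00 − 6·€375.00 = €12,325.00.
Then at r₁ with €375.00/mo: n₂ = −ln(1 − r₁·B/P)/ln(1+r₁) ≈ 45.29 → 46 more payments.
Total paid = 51·€375.00 + €109.81 = €19,234.81; interest = €19,234.81 − €14,575.00 = €4,659.81.

€4,659.81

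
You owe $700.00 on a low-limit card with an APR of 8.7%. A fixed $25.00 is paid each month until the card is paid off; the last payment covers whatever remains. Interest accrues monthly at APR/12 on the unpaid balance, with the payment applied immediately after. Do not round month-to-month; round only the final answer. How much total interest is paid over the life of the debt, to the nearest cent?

$85.27

Monthly rate r = 8.7%/12 = 0.725% = 0.00725.
Payoff takes n = ⌈−ln(1 − rB₀/P)/ln(1+r)⌉ = ⌈31.410⌉ = 32 payments; the last is $10.27.
Total paid = 31·$25.00 + $10.27 = $785.27.
Total interest = total paid − principal = $785.27 − $700.00 = $85.27.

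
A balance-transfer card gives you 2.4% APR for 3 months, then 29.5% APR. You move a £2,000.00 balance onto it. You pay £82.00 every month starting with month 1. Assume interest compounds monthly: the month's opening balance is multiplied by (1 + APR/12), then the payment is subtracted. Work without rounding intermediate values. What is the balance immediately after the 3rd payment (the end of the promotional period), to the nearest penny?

Promo months 1–3 at r₀ = 2.4%/12 = 0.002; months 4+ at r₁ = 29.5%/12 = 0.0245833.
After month 3: iterate B ← B·(1+r₀) − £82.00 for 3 months → £1,765.53.

£1,765.53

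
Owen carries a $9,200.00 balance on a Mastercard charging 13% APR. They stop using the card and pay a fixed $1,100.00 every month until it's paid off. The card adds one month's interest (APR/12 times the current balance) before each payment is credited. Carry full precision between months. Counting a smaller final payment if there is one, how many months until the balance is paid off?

9 months

Monthly rate r = 13%/12 = 1.08333% = 0.0108333.
Recurrence: B ← B·(1+r) − $1,100.00.
Month 1: interest $99.67; balance after payment $8,199.67.
Month 2: interest $88.83; balance after payment $7,188.50.
Closed form: n = −ln(1 − rB₀/P)/ln(1+r) = −ln(0.90939)/ln(1.01083) ≈ 8.815, so the balance reaches zero during payment 9.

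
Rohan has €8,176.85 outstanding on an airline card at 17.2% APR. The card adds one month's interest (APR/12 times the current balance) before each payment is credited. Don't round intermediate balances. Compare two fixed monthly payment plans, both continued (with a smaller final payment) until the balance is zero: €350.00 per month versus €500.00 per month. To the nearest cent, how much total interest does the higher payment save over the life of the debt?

Monthly rate r = 17.2%/12 = 1.43333% = 0.0143333.
At €350.00/mo: n = ⌈−ln(1 − rB₀/P)/ln(1+r)⌉ = 29 payments (last €228.68); total interest = total paid − €8,176.85 = €1,851.83.
At €500.00/mo: 19 payments (last €384.67); total interest €1,207.82.
Interest saved = €1,851.83 − €1,207.82 = €644.01.

€644.01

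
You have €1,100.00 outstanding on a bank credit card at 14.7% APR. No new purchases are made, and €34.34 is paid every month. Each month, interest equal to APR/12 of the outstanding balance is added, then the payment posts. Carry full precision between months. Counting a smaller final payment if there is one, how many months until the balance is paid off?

Monthly rate r = 14.7%/12 = 1.225% = 0.01225.
Recurrence: B ← B·(1+r) − €34.34.
Month 1: interest €13.47; balance after payment €1,079.13.
Month 2: interest €13.22; balance after payment €1,058.01.
Closed form: n = −ln(1 − rB₀/P)/ln(1+r) = −ln(0.6076)/ln(1.01225) ≈ 40.921, so the balance reaches zero during payment 41.

41 payments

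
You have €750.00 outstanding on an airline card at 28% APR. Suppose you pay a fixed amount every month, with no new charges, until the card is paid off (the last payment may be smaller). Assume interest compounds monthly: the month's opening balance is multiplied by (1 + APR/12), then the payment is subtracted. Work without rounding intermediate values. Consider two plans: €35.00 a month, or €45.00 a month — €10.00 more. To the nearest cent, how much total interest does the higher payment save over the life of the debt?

€90.89

Monthly rate r = 28%/12 = 2.33333% = 0.0233333.
At €35.00/mo: n = ⌈−ln(1 − rB₀/P)/ln(1+r)⌉ = 31 payments (last €1.82); total interest = total paid − €750.00 = €301.82.
At €45.00/mo: 22 payments (last €15.93); total interest €210.93.
Interest saved = €301.82 − €210.93 = €90.89.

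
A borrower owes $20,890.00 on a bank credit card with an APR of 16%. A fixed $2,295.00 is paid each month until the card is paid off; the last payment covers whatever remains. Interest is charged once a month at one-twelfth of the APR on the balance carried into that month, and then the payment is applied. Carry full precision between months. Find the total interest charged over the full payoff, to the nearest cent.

$1,531.42

Monthly rate r = 16%/12 = 1.33333% = 0.0133333.
Payoff takes n = ⌈−ln(1 − rB₀/P)/ln(1+r)⌉ = ⌈9.769⌉ = 10 payments; the last is $1,766.42.
Total paid = 9·$2,295.00 + $1,766.42 = $22,421.42.
Total interest = total paid − principal = $22,421.42 − $20,890.00 = $1,531.42.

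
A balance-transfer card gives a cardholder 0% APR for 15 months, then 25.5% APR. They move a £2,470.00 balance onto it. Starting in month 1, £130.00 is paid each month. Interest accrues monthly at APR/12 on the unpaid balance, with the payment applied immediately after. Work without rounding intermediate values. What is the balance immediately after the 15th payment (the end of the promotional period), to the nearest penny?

£520.00

Promo months 1–15 at r₀ = 0%/12 = 0; months 16+ at r₁ = 25.5%/12 = 0.02125.
After month 15 (no interest yet): B = £2,470.00 − 15·£130.00 = £520.00.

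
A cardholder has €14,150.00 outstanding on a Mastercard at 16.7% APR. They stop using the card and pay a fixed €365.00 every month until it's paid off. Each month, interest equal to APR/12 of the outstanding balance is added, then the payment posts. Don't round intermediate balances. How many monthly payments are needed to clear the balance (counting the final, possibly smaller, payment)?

57 payments

Monthly rate r = 16.7%/12 = 1.39167% = 0.0139167.
Recurrence: B ← B·(1+r) − €365.00.
Month 1: interest €196.92; balance after payment €13,981.92.
Month 2: interest €194.58; balance after payment €13,811.50.
Closed form: n = −ln(1 − rB₀/P)/ln(1+r) = −ln(0.46049)/ln(1.01392) ≈ 56.109, so the balance reaches zero during payment 57.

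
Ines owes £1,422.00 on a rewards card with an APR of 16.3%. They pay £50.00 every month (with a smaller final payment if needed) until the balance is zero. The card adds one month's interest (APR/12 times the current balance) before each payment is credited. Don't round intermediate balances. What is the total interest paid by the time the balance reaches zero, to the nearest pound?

Monthly rate r = 16.3%/12 = 1.35833% = 0.0135833.
Payoff takes n = ⌈−ln(1 − rB₀/P)/ln(1+r)⌉ = ⌈36.190⌉ = 37 payments; the last is £9.53.
Total paid = 36·£50.00 + £9.53 = £1,809.53.
Total interest = total paid − principal = £1,809.53 − £1,422.00 = £387.53.

£388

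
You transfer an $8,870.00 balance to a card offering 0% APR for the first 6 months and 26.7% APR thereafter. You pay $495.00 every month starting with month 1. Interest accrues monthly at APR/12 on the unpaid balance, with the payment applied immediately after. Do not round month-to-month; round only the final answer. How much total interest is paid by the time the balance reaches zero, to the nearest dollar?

$1,032

Promo months 1–6 at r₀ = 0%/12 = 0; months 7+ at r₁ = 26.7%/12 = 0.02225.
After month 6 (no interest yet): B = $8,870.00 − 6·$495.00 = $5,900.00.
Then at r₁ with $495.00/mo: n₂ = −ln(1 − r₁·B/P)/ln(1+r₁) ≈ 14.00 → 15 more payments.
Total paid = 20·$495.00 + $1.70 = $9,901.70; interest = $9,901.70 − $8,870.00 = $1,031.70.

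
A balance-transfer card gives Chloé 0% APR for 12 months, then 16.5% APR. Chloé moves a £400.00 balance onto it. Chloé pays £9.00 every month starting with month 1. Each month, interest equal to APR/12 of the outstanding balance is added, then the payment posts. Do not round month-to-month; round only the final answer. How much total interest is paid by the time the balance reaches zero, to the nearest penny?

£97.36

Promo months 1–12 at r₀ = 0%/12 = 0; months 13+ at r₁ = 16.5%/12 = 0.01375.
After month 12 (no interest yet): B = £400.00 − 12·£9.00 = £292.00.
Then at r₁ with £9.00/mo: n₂ = −ln(1 − r₁·B/P)/ln(1+r₁) ≈ 43.26 → 44 more payments.
Total paid = 55·£9.00 + £2.36 = £497.36; interest = £497.36 − £400.00 = £97.36.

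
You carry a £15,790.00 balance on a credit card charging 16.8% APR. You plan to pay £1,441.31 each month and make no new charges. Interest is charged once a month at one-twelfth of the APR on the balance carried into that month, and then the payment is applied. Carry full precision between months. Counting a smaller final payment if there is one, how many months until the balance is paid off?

12 months

Monthly rate r = 16.8%/12 = 1.4% = 0.014.
Recurrence: B ← B·(1+r) − £1,441.31.
Month 1: interest £221.06; balance after payment £14,569.75.
Month 2: interest £203.98; balance after payment £13,332.42.
Closed form: n = −ln(1 − rB₀/P)/ln(1+r) = −ln(0.84663)/ln(1.014) ≈ 11.976, so the balance reaches zero during payment 12.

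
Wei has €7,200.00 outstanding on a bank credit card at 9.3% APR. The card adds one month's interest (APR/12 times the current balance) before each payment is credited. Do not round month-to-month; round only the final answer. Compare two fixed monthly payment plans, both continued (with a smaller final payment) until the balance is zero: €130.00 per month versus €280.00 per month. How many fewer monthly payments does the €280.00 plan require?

44 fewer payments

Monthly rate r = 9.3%/12 = 0.775% = 0.00775.
At €130.00/mo: n = ⌈−ln(1 − rB₀/P)/ln(1+r)⌉ = 73 payments (last €82.99); total interest = total paid − €7,200.00 = €2,242.99.
At €280.00/mo: 29 payments (last €220.97); total interest €860.97.
Payments saved = 73 − 29 = 44.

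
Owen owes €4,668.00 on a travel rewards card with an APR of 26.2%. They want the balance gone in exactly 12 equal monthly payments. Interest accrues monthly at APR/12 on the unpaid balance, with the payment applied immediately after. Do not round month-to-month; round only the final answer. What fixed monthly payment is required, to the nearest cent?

€446.39

Monthly rate r = 26.2%/12 = 2.18333% = 0.0218333.
Level-payment amortization: P = B₀·r / (1 − (1+r)^(−n)) = 4668.00·0.0218333 / (1 − 1.02183^(−12)).
Denominator 1 − (1+r)^(−12) = 0.228316506.
P = 101.918 / 0.228316506 ≈ 446.39.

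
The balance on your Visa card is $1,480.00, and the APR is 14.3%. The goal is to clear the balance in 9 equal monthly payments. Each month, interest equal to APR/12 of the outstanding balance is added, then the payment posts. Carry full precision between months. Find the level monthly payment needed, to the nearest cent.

Monthly rate r = 14.3%/12 = 1.19167% = 0.0119167.
Level-payment amortization: P = B₀·r / (1 − (1+r)^(−n)) = 1480.00·0.0119167 / (1 − 1.01192^(−9)).
Denominator 1 − (1+r)^(−9) = 0.101129227.
P = 17.6367 / 0.101129227 ≈ 174.40.

$174.40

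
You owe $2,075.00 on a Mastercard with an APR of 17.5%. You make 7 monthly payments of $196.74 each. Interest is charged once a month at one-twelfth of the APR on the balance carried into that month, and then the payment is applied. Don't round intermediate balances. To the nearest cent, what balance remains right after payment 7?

$857.40

Monthly rate r = 17.5%/12 = 1.45833% = 0.0145833.
Each month: B ← B·(1+r) − $196.74.
Month 1: interest $30.26; balance after payment $1,908.52.
Month 2: interest $27.83; balance after payment $1,739.61.
Month 3: interest $25.37; balance after payment $1,568.24.
Month 4: interest $22.87; balance after payment $1,394.37.
Month 5: interest $20.33; balance after payment $1,217.97.
Month 6: interest $17.76; balance after payment $1,038.99.
Month 7: interest $15.15; balance after payment $857.40.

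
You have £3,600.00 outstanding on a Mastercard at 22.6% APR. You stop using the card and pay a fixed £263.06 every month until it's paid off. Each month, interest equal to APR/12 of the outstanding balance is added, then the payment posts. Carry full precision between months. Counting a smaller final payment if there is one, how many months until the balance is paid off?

Monthly rate r = 22.6%/12 = 1.88333% = 0.0188333.
Recurrence: B ← B·(1+r) − £263.06.
Month 1: interest £67.80; balance after payment £3,404.74.
Month 2: interest £64.12; balance after payment £3,205.80.
Closed form: n = −ln(1 − rB₀/P)/ln(1+r) = −ln(0.74226)/ln(1.01883) ≈ 15.974, so the balance reaches zero during payment 16.

16 payments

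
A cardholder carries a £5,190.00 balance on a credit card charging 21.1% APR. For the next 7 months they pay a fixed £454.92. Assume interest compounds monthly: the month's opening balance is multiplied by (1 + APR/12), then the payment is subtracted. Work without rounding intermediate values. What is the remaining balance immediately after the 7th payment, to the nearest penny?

£2,506.07

Monthly rate r = 21.1%/12 = 1.75833% = 0.0175833.
Each month: B ← B·(1+r) − £454.92.
Month 1: interest £91.26; balance after payment £4,826.34.
Month 2: interest £84.86; balance after payment £4,456.28.
Month 3: interest £78.36; balance after payment £4,079.72.
Month 4: interest £71.74; balance after payment £3,696.53.
Month 5: interest £65.00; balance after payment £3,306.61.
Month 6: interest £58.14; balance after payment £2,909.83.
Month 7: interest £51.16; balance after payment £2,506.07.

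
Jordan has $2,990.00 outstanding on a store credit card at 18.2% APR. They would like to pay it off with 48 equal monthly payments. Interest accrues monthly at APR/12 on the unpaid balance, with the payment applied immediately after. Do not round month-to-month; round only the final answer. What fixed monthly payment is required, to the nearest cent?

$88.14

Monthly rate r = 18.2%/12 = 1.51667% = 0.0151667.
Level-payment amortization: P = B₀·r / (1 − (1+r)^(−n)) = 2990.00·0.0151667 / (1 − 1.01517^(−48)).
Denominator 1 − (1+r)^(−48) = 0.514479868.
P = 45.3483 / 0.514479868 ≈ 88.14.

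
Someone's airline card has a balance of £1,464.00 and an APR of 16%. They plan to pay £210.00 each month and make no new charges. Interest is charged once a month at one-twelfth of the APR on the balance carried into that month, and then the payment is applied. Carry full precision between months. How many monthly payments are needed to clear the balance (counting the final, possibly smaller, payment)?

Monthly rate r = 16%/12 = 1.33333% = 0.0133333.
Recurrence: B ← B·(1+r) − £210.00.
Month 1: interest £19.52; balance after payment £1,273.52.
Month 2: interest £16.98; balance after payment £1,080.50.
Closed form: n = −ln(1 − rB₀/P)/ln(1+r) = −ln(0.90705)/ln(1.01333) ≈ 7.366, so the balance reaches zero during payment 8.

8 months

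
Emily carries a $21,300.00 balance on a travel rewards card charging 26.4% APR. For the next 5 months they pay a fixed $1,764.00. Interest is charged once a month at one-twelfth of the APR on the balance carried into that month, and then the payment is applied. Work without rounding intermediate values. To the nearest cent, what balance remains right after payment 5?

$14,531.67

Monthly rate r = 26.4%/12 = 2.2% = 0.022.
Each month: B ← B·(1+r) − $1,764.00.
Month 1: interest $468.60; balance after payment $20,004.60.
Month 2: interest $440.10; balance after payment $18,680.70.
Month 3: interest $410.98; balance after payment $17,327.68.
Month 4: interest $381.21; balance after payment $15,944.89.
Month 5: interest $350.79; balance after payment $14,531.67.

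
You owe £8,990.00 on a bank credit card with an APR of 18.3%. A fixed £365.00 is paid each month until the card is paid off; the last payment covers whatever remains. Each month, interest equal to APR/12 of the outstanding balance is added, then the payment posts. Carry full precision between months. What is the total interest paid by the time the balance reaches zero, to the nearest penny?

£2,368.65

Monthly rate r = 18.3%/12 = 1.525% = 0.01525.
Payoff takes n = ⌈−ln(1 − rB₀/P)/ln(1+r)⌉ = ⌈31.119⌉ = 32 payments; the last is £43.65.
Total paid = 31·£365.00 + £43.65 = £11,358.65.
Total interest = total paid − principal = £11,358.65 − £8,990.00 = £2,368.65.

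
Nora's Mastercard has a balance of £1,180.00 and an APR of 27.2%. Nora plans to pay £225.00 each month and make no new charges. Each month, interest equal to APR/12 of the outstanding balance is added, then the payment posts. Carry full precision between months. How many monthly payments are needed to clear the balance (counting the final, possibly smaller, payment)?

6 months

Monthly rate r = 27.2%/12 = 2.26667% = 0.0226667.
Recurrence: B ← B·(1+r) − £225.00.
Month 1: interest £26.75; balance after payment £981.75.
Month 2: interest £22.25; balance after payment £779.00.
Month 3: interest £17.66; balance after payment £571.66.
Month 4: interest £12.96; balance after payment £359.61.
Month 5: interest £8.15; balance after payment £142.77.
Month 6: interest £3.24; balance after payment £0.00.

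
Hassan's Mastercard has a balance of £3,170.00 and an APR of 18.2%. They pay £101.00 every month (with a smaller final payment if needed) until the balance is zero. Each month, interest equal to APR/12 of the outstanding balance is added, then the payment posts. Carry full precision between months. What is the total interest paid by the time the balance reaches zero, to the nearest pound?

£1,167

Monthly rate r = 18.2%/12 = 1.51667% = 0.0151667.
Payoff takes n = ⌈−ln(1 − rB₀/P)/ln(1+r)⌉ = ⌈42.936⌉ = 43 payments; the last is £94.59.
Total paid = 42·£101.00 + £94.59 = £4,336.59.
Total interest = total paid − principal = £4,336.59 − £3,170.00 = £1,166.59.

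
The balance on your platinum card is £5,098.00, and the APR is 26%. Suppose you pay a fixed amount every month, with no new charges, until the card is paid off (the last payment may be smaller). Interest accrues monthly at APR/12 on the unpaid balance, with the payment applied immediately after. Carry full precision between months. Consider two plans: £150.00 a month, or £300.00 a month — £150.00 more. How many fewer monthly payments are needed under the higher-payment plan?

41 fewer payments

Monthly rate r = 26%/12 = 2.16667% = 0.0216667.
At £150.00/mo: n = ⌈−ln(1 − rB₀/P)/ln(1+r)⌉ = 63 payments (last £30.00); total interest = total paid − £5,098.00 = £4,232.00.
At £300.00/mo: 22 payments (last £127.08); total interest £1,329.08.
Payments saved = 63 − 22 = 41.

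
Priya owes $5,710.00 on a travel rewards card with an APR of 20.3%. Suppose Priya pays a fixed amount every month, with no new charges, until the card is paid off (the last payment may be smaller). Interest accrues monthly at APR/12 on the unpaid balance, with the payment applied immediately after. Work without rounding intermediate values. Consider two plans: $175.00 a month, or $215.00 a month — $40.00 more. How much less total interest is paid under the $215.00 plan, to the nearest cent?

$730.19

Monthly rate r = 20.3%/12 = 1.69167% = 0.0169167.
At $175.00/mo: n = ⌈−ln(1 − rB₀/P)/ln(1+r)⌉ = 48 payments (last $150.97); total interest = total paid − $5,710.00 = $2,665.97.
At $215.00/mo: 36 payments (last $120.78); total interest $1,935.78.
Interest saved = $2,665.97 − $1,935.78 = $730.19.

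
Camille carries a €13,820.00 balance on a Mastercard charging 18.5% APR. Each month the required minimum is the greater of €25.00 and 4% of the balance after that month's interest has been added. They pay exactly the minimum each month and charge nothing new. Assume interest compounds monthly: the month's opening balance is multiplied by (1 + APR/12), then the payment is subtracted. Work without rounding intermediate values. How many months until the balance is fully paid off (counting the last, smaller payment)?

154 months

Monthly rate r = 18.5%/12 = 1.54167% = 0.0154167.
While 4% of the post-interest balance exceeds €25.00, each month B ← (B·(1+r))·(1 − 0.04), i.e. B shrinks by the factor (1+r)·0.96 = 0.9748.
This holds for months 1–122. Entering month 123 the balance is €614.05; 4% of the post-interest balance is now below €25.00, so the flat €25.00 minimum applies from here.
From month 123 a fixed €25.00 at rate r clears €614.05 in 32 more payments. Total: 122 + 32 = 154 months.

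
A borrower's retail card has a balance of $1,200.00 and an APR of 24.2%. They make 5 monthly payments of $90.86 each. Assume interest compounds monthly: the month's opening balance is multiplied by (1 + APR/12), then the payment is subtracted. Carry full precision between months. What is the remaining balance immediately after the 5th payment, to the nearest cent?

$852.98

Monthly rate r = 24.2%/12 = 2.01667% = 0.0201667.
Each month: B ← B·(1+r) − $90.86.
Month 1: interest $24.20; balance after payment $1,133.34.
Month 2: interest $22.86; balance after payment $1,065.34.
Month 3: interest $21.48; balance after payment $995.96.
Month 4: interest $20.09; balance after payment $925.19.
Month 5: interest $18.66; balance after payment $852.98.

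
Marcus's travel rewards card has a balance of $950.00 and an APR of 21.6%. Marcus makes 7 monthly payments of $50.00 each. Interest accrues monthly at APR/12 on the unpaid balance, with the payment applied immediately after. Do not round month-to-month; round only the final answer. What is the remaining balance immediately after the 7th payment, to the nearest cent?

Monthly rate r = 21.6%/12 = 1.8% = 0.018.
Each month: B ← B·(1+r) − $50.00.
Month 1: interest $17.10; balance after payment $917.10.
Month 2: interest $16.51; balance after payment $883.61.
Month 3: interest $15.90; balance after payment $849.51.
Month 4: interest $15.29; balance after payment $814.80.
Month 5: interest $14.67; balance after payment $779.47.
Month 6: interest $14.03; balance after payment $743.50.
Month 7: interest $13.38; balance after payment $706.88.

$706.88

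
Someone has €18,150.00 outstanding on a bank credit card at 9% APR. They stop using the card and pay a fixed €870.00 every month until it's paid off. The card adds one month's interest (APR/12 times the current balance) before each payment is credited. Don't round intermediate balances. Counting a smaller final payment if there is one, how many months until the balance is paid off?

Monthly rate r = 9%/12 = 0.75% = 0.0075.
Recurrence: B ← B·(1+r) − €870.00.
Month 1: interest €136.12; balance after payment €17,416.12.
Month 2: interest €130.62; balance after payment €16,676.75.
Closed form: n = −ln(1 − rB₀/P)/ln(1+r) = −ln(0.84353)/ln(1.0075) ≈ 22.772, so the balance reaches zero during payment 23.

23 payments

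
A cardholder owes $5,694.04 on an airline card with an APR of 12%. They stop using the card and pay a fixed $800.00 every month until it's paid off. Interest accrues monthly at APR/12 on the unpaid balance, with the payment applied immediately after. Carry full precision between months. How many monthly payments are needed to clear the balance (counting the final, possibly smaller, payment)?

8 payments

Monthly rate r = 12%/12 = 1% = 0.01.
Recurrence: B ← B·(1+r) − $800.00.
Month 1: interest $56.94; balance after payment $4,950.98.
Month 2: interest $49.51; balance after payment $4,200.49.
Closed form: n = −ln(1 − rB₀/P)/ln(1+r) = −ln(0.92882)/ln(1.01) ≈ 7.420, so the balance reaches zero during payment 8.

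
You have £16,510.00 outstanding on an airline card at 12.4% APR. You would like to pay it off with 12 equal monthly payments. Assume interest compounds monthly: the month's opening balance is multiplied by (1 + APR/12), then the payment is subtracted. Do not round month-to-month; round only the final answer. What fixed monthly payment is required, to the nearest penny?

£1,469.98

Monthly rate r = 12.4%/12 = 1.03333% = 0.0103333.
Level-payment amortization: P = B₀·r / (1 − (1+r)^(−n)) = 16510.00·0.0103333 / (1 − 1.01033^(−12)).
Denominator 1 − (1+r)^(−12) = 0.116057897.
P = 170.603 / 0.116057897 ≈ 1469.98.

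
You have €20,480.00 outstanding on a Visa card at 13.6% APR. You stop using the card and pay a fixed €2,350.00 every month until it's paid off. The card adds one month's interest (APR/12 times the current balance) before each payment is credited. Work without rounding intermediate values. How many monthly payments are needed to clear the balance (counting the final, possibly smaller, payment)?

Monthly rate r = 13.6%/12 = 1.13333% = 0.0113333.
Recurrence: B ← B·(1+r) − €2,350.00.
Month 1: interest €232.11; balance after payment €18,362.11.
Month 2: interest €208.10; balance after payment €16,220.21.
Closed form: n = −ln(1 − rB₀/P)/ln(1+r) = −ln(0.90123)/ln(1.01133) ≈ 9.228, so the balance reaches zero during payment 10.

10 payments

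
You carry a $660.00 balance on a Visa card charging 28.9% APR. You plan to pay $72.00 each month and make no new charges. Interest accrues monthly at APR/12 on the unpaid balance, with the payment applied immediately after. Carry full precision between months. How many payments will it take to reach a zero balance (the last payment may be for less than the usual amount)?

11 payments

Monthly rate r = 28.9%/12 = 2.40833% = 0.0240833.
Recurrence: B ← B·(1+r) − $72.00.
Month 1: interest $15.89; balance after payment $603.89.
Month 2: interest $14.54; balance after payment $546.44.
Closed form: n = −ln(1 − rB₀/P)/ln(1+r) = −ln(0.77924)/ln(1.02408) ≈ 10.482, so the balance reaches zero during payment 11.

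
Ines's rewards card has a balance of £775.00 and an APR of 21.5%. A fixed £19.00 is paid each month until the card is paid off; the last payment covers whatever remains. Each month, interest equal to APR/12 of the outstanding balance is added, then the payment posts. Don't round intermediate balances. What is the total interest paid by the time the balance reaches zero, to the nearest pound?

£629

Monthly rate r = 21.5%/12 = 1.79167% = 0.0179167.
Payoff takes n = ⌈−ln(1 − rB₀/P)/ln(1+r)⌉ = ⌈73.901⌉ = 74 payments; the last is £17.14.
Total paid = 73·£19.00 + £17.14 = £1,404.14.
Total interest = total paid − principal = £1,404.14 − £775.00 = £629.14.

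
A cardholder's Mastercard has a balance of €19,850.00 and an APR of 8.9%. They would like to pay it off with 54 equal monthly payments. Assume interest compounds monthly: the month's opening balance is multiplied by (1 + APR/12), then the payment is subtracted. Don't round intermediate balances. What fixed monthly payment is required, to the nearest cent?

€447.45

Monthly rate r = 8.9%/12 = 0.741667% = 0.00741667.
Level-payment amortization: P = B₀·r / (1 − (1+r)^(−n)) = 19850.00·0.00741667 / (1 − 1.00742^(−54)).
Denominator 1 − (1+r)^(−54) = 0.329024138.
P = 147.221 / 0.329024138 ≈ 447.45.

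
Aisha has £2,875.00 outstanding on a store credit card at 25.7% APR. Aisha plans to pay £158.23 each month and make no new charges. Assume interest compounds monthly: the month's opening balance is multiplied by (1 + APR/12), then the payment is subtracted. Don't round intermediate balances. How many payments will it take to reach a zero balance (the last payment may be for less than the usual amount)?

24 payments

Monthly rate r = 25.7%/12 = 2.14167% = 0.0214167.
Recurrence: B ← B·(1+r) − £158.23.
Month 1: interest £61.57; balance after payment £2,778.34.
Month 2: interest £59.50; balance after payment £2,679.62.
Closed form: n = −ln(1 − rB₀/P)/ln(1+r) = −ln(0.61086)/ln(1.02142) ≈ 23.259, so the balance reaches zero during payment 24.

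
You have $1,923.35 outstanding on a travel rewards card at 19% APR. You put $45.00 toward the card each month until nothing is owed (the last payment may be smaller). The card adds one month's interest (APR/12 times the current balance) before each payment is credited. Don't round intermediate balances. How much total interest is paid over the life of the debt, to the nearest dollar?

Monthly rate r = 19%/12 = 1.58333% = 0.0158333.
Payoff takes n = ⌈−ln(1 − rB₀/P)/ln(1+r)⌉ = ⌈71.886⌉ = 72 payments; the last is $39.91.
Total paid = 71·$45.00 + $39.91 = $3,234.91.
Total interest = total paid − principal = $3,234.91 − $1,923.35 = $1,311.56.

$1,312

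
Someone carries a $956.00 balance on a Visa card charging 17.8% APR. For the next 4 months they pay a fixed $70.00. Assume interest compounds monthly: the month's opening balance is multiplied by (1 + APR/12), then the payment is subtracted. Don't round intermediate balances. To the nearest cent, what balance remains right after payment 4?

$727.71

Monthly rate r = 17.8%/12 = 1.48333% = 0.0148333.
Each month: B ← B·(1+r) − $70.00.
Month 1: interest $14.18; balance after payment $900.18.
Month 2: interest $13.35; balance after payment $843.53.
Month 3: interest $12.51; balance after payment $786.05.
Month 4: interest $11.66; balance after payment $727.71.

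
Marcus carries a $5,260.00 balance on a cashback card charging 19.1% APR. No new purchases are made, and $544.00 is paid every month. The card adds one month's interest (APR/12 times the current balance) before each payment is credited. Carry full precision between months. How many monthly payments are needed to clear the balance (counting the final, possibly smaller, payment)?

11 months

Monthly rate r = 19.1%/12 = 1.59167% = 0.0159167.
Recurrence: B ← B·(1+r) − $544.00.
Month 1: interest $83.72; balance after payment $4,799.72.
Month 2: interest $76.40; balance after payment $4,332.12.
Closed form: n = −ln(1 − rB₀/P)/ln(1+r) = −ln(0.8461)/ln(1.01592) ≈ 10.583, so the balance reaches zero during payment 11.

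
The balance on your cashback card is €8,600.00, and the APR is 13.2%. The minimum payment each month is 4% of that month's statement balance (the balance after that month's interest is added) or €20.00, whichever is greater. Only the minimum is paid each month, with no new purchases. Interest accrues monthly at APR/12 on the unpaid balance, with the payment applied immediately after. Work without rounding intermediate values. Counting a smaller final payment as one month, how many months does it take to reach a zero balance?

Monthly rate r = 13.2%/12 = 1.1% = 0.011.
While 4% of the post-interest balance exceeds €20.00, each month B ← (B·(1+r))·(1 − 0.04), i.e. B shrinks by the factor (1+r)·0.96 = 0.97056.
This holds for months 1–96. Entering month 97 the balance is €488.26; 4% of the post-interest balance is now below €20.00, so the flat €20.00 minimum applies from here.
From month 97 a fixed €20.00 at rate r clears €488.26 in 29 more payments. Total: 96 + 29 = 125 months.

125 months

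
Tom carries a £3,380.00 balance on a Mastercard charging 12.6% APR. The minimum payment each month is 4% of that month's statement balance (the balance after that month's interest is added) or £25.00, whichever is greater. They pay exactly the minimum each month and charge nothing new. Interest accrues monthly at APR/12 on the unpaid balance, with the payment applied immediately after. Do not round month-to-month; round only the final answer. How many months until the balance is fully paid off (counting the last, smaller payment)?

Monthly rate r = 12.6%/12 = 1.05% = 0.0105.
While 4% of the post-interest balance exceeds £25.00, each month B ← (B·(1+r))·(1 − 0.04), i.e. B shrinks by the factor (1+r)·0.96 = 0.97008.
This holds for months 1–56. Entering month 57 the balance is £616.79; 4% of the post-interest balance is now below £25.00, so the flat £25.00 minimum applies from here.
From month 57 a fixed £25.00 at rate r clears £616.79 in 29 more payments. Total: 56 + 29 = 85 months.

85 months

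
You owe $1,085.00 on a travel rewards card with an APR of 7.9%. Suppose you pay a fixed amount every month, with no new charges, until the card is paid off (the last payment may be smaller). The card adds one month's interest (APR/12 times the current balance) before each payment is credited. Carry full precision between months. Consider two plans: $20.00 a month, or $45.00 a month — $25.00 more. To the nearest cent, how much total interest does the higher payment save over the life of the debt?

$161.33

Monthly rate r = 7.9%/12 = 0.658333% = 0.00658333.
At $20.00/mo: n = ⌈−ln(1 − rB₀/P)/ln(1+r)⌉ = 68 payments (last $6.72); total interest = total paid − $1,085.00 = $261.72.
At $45.00/mo: 27 payments (last $15.39); total interest $100.39.
Interest saved = $261.72 − $100.39 = $161.33.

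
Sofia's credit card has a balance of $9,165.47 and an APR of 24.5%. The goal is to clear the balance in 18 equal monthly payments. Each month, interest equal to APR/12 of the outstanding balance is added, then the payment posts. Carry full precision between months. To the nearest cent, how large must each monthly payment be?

Monthly rate r = 24.5%/12 = 2.04167% = 0.0204167.
Level-payment amortization: P = B₀·r / (1 − (1+r)^(−n)) = 9165.47·0.0204167 / (1 − 1.02042^(−18)).
Denominator 1 − (1+r)^(−18) = 0.304968931.
P = 187.128 / 0.304968931 ≈ 613.60.

$613.60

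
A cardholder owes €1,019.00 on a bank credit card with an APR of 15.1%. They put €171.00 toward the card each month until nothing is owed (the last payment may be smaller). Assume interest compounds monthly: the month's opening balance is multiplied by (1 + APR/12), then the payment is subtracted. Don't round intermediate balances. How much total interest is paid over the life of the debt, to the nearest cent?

€47.07

Monthly rate r = 15.1%/12 = 1.25833% = 0.0125833.
Payoff takes n = ⌈−ln(1 − rB₀/P)/ln(1+r)⌉ = ⌈6.233⌉ = 7 payments; the last is €40.07.
Total paid = 6·€171.00 + €40.07 = €1,066.07.
Total interest = total paid − principal = €1,066.07 − €1,019.00 = €47.07.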